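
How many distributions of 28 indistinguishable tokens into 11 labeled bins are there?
C(28+11-1, 11-1) = C(38, 10) = 472733756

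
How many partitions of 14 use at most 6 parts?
By conjugation, equals partitions of 14 into parts ≤ 6. Let r_j(i) = number of partitions of i into parts ≤ j, for i = 0..14. r_1(i) = 1 for all i; r_j(i) = r_{j-1}(i) + r_j(i-j). Rows j = 2..6: ≤2: 1 1 2 2 3 3 4 4 5 5 6 6 7 7 8; ≤3: 1 1 2 3 4 5 7 8 10 12 14 16 19 21 24; ≤4: 1 1 2 3 5 6 9 11 15 18 23 27 34 39 47; ≤5: 1 1 2 3 5 7 10 13 18 23 30 37 47 57 70; ≤6: 1 1 2 3 5 7 11 14 20 26 35 44 58 71 90. r_6(14) = 90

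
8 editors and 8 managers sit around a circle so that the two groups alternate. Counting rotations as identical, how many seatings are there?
Fix one of the editors: (8-1)! ways for the remaining editors, × 8! ways for the managers = 5040 × 40320 = 203212800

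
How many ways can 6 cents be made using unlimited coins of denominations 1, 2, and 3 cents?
Coefficient of x^6 in 1/(1-x^1) · 1/(1-x^2) · 1/(1-x^3). Case on j = number of 3-cent coins (j = 0..2); remainder r = 6 - 3j is made from {1,2} in ⌊r/2⌋+1 ways. r = 6, 3, 0 → 4 + 2 + 1 = 7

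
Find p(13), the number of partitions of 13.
Pentagonal recurrence p(n) = p(n-1) + p(n-2) - p(n-5) - p(n-7) + p(n-12) + p(n-15) - ... gives p(0..12) = 1, 1, 2, 3, 5, 7, 11, 15, 22, 30, 42, 56, 77. p(13) = p(12) + p(11) - p(8) - p(6) + p(1) = 77 + 56 - 22 - 11 + 1 = 101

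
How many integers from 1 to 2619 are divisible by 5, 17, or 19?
⌊2619/5⌋+⌊2619/17⌋+⌊2619/19⌋ - ⌊2619/85⌋-⌊2619/95⌋-⌊2619/323⌋ + ⌊2619/1615⌋ = 523+154+137 - 30-27-8 + 1 = 750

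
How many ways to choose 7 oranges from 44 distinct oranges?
C(44,7) = 44!/(7!×37!) = 38320568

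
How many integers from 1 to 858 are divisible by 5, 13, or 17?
⌊858/5⌋+⌊858/13⌋+⌊858/17⌋ - ⌊858/65⌋-⌊858/85⌋-⌊858/221⌋ + ⌊858/1105⌋ = 171+66+50 - 13-10-3 + 0 = 261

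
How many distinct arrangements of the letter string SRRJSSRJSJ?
10! / (3! × 4! × 3!) = 4200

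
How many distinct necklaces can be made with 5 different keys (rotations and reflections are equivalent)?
(5-1)!/2 = 24/2 = 12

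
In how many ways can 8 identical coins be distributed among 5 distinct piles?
C(8+5-1, 5-1) = C(12, 4) = 495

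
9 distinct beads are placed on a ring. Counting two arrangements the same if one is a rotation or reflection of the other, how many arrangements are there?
(9-1)!/2 = 40320/2 = 20160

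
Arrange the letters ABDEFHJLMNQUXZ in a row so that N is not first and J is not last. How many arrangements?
By inclusion-exclusion: 14! - 2×(14-1)! + (14-2)! = 87178291200 - 12454041600 + 479001600 = 75203251200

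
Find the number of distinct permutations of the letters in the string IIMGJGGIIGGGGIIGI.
17! / (1! × 1! × 8! × 7!) = 1750320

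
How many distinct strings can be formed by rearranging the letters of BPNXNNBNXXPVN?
13! / (2! × 2! × 3! × 1! × 5!) = 2162160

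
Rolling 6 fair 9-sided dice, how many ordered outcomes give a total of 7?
Coefficient of x^7 in (x + x² + ... + x^9)^6. By inclusion-exclusion on dice exceeding 9: Σ_j (-1)^j C(6,j)·C(7-1-9j, 5) = C(6,0)·C(6,5) = 1·6 = 6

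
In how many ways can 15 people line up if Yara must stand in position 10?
Fix one position: (15-1)! = 87178291200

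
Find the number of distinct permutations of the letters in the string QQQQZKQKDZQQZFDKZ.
17! / (2! × 4! × 3! × 7! × 1!) = 245044800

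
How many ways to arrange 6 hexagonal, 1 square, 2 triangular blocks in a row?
9! / (6! × 1! × 2!) = 252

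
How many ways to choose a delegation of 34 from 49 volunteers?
C(49,34) = 49!/(34!×15!) = 1575580702584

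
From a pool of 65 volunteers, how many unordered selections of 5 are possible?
C(65,5) = 65!/(5!×60!) = 8259888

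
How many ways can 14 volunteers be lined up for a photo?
14! = 87178291200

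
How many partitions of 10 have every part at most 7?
Let r_j(i) = number of partitions of i into parts ≤ j, for i = 0..10. r_1(i) = 1 for all i; r_j(i) = r_{j-1}(i) + r_j(i-j). Rows j = 2..7: ≤2: 1 1 2 2 3 3 4 4 5 5 6; ≤3: 1 1 2 3 4 5 7 8 10 12 14; ≤4: 1 1 2 3 5 6 9 11 15 18 23; ≤5: 1 1 2 3 5 7 10 13 18 23 30; ≤6: 1 1 2 3 5 7 11 14 20 26 35; ≤7: 1 1 2 3 5 7 11 15 21 28 38. r_7(10) = 38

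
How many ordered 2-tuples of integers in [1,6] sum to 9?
Coefficient of x^9 in (x + x² + ... + x^6)^2. By inclusion-exclusion on dice exceeding 6: Σ_j (-1)^j C(2,j)·C(9-1-6j, 1) = C(2,0)·C(8,1) - C(2,1)·C(2,1) = 1·8 - 2·2 = 4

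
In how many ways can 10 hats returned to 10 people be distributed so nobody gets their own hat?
!10 = Σ_{j=0}^{10} (-1)^j·10!/j! = 3628800 - 3628800 + 1814400 - 604800 + 151200 - 30240 + 5040 - 720 + 90 - 10 + 1 = 1334961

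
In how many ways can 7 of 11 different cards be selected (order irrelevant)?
C(11,7) = 11!/(7!×4!) = 330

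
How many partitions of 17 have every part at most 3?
Let r_j(i) = number of partitions of i into parts ≤ j, for i = 0..17. r_1(i) = 1 for all i; r_j(i) = r_{j-1}(i) + r_j(i-j). Rows j = 2..3: ≤2: 1 1 2 2 3 3 4 4 5 5 6 6 7 7 8 8 9 9; ≤3: 1 1 2 3 4 5 7 8 10 12 14 16 19 21 24 27 30 33. r_3(17) = 33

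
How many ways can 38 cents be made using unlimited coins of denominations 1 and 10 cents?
Coefficient of x^38 in 1/(1-x^1) · 1/(1-x^10). Use j coins of 10 for j = 0..⌊38/10⌋ = 3, the rest in 1s: 3 + 1 = 4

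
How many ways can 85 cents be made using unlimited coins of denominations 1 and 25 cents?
Coefficient of x^85 in 1/(1-x^1) · 1/(1-x^25). Use j coins of 25 for j = 0..⌊85/25⌋ = 3, the rest in 1s: 3 + 1 = 4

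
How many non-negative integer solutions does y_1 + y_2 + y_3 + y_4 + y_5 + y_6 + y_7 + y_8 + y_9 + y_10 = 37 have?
C(37+10-1, 10-1) = C(46, 9) = 1101716330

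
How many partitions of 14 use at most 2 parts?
By conjugation, equals partitions of 14 into parts ≤ 2. Let r_j(i) = number of partitions of i into parts ≤ j, for i = 0..14. r_1(i) = 1 for all i; r_j(i) = r_{j-1}(i) + r_j(i-j). Rows j = 2..2: ≤2: 1 1 2 2 3 3 4 4 5 5 6 6 7 7 8. r_2(14) = 8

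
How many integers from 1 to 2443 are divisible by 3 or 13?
⌊2443/3⌋ + ⌊2443/13⌋ - ⌊2443/39⌋ = 814 + 187 - 62 = 939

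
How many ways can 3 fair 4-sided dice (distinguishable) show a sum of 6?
Coefficient of x^6 in (x + x² + ... + x^4)^3. By inclusion-exclusion on dice exceeding 4: Σ_j (-1)^j C(3,j)·C(6-1-4j, 2) = C(3,0)·C(5,2) = 1·10 = 10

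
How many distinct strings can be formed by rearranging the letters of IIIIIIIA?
8! / (1! × 7!) = 8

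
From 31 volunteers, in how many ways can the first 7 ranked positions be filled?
P(31,7) = 31!/(31-7)! = 13253058000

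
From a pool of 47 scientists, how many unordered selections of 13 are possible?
C(47,13) = 47!/(13!×34!) = 140676848445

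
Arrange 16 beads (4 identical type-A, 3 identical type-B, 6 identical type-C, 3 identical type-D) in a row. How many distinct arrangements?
16! / (4! × 3! × 6! × 3!) = 33633600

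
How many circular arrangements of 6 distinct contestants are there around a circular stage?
Circular: fix one position, arrange the rest. (6-1)! = 120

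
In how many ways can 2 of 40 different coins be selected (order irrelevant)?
C(40,2) = 40!/(2!×38!) = 780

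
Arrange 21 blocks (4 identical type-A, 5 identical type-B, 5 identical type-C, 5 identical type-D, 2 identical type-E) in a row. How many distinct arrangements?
21! / (4! × 5! × 5! × 5! × 2!) = 615969113760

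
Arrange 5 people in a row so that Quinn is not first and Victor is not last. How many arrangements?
By inclusion-exclusion: 5! - 2×(5-1)! + (5-2)! = 120 - 48 + 6 = 78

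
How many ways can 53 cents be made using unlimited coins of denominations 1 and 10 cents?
Coefficient of x^53 in 1/(1-x^1) · 1/(1-x^10). Use j coins of 10 for j = 0..⌊53/10⌋ = 5, the rest in 1s: 5 + 1 = 6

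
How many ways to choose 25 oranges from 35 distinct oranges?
C(35,25) = 35!/(25!×10!) = 183579396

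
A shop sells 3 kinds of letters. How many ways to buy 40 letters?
C(40+3-1, 3-1) = C(42, 2) = 861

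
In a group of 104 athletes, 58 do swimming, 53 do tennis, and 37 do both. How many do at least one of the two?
|A∪B| = |A| + |B| - |A∩B| = 58 + 53 - 37 = 74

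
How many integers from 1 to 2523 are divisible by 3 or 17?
⌊2523/3⌋ + ⌊2523/17⌋ - ⌊2523/51⌋ = 841 + 148 - 49 = 940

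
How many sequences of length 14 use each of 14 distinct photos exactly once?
14! = 87178291200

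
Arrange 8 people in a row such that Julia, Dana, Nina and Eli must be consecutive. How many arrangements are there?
Treat the 4 as one block: (8-4+1)! × 4! = 120 × 24 = 2880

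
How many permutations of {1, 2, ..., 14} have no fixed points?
!14 = Σ_{j=0}^{14} (-1)^j·14!/j! = 87178291200 - 87178291200 + 43589145600 - 14529715200 + 3632428800 - 726485760 + 121080960 - 17297280 + 2162160 - 240240 + 24024 - 2184 + 182 - 14 + 1 = 32071101049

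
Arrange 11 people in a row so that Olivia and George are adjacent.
Treat as block: (11-1)! × 2! = 3628800 × 2 = 7257600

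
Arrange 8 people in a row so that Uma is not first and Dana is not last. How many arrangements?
By inclusion-exclusion: 8! - 2×(8-1)! + (8-2)! = 40320 - 10080 + 720 = 30960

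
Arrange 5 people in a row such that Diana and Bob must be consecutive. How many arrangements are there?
Treat the 2 as one block: (5-2+1)! × 2! = 24 × 2 = 48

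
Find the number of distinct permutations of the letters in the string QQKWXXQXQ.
9! / (1! × 4! × 1! × 3!) = 2520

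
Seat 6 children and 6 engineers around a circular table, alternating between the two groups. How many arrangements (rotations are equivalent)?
Fix one of the children: (6-1)! ways for the remaining children, × 6! ways for the engineers = 120 × 720 = 86400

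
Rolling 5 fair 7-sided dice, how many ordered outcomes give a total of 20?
Coefficient of x^20 in (x + x² + ... + x^7)^5. By inclusion-exclusion on dice exceeding 7: Σ_j (-1)^j C(5,j)·C(20-1-7j, 4) = C(5,0)·C(19,4) - C(5,1)·C(12,4) + C(5,2)·C(5,4) = 1·3876 - 5·495 + 10·5 = 1451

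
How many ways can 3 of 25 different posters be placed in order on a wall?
P(25,3) = 25!/(25-3)! = 13800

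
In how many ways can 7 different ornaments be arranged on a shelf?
7! = 5040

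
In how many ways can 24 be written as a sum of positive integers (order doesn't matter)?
Pentagonal recurrence p(n) = p(n-1) + p(n-2) - p(n-5) - p(n-7) + p(n-12) + p(n-15) - ... gives p(0..23) = 1, 1, 2, 3, 5, 7, 11, 15, 22, 30, 42, 56, 77, 101, 135, 176, 231, 297, 385, 490, 627, 792, 1002, 1255. p(24) = p(23) + p(22) - p(19) - p(17) + p(12) + p(9) - p(2) = 1255 + 1002 - 490 - 297 + 77 + 30 - 2 = 1575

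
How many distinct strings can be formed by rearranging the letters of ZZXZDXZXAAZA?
12! / (5! × 3! × 1! × 3!) = 110880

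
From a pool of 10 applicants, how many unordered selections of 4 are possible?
C(10,4) = 10!/(4!×6!) = 210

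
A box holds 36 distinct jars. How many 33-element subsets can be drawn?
C(36,33) = 36!/(33!×3!) = 7140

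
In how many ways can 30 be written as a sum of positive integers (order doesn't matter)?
Pentagonal recurrence p(n) = p(n-1) + p(n-2) - p(n-5) - p(n-7) + p(n-12) + p(n-15) - ... gives p(0..29) = 1, 1, 2, 3, 5, 7, 11, 15, 22, 30, 42, 56, 77, 101, 135, 176, 231, 297, 385, 490, 627, 792, 1002, 1255, 1575, 1958, 2436, 3010, 3718, 4565. p(30) = p(29) + p(28) - p(25) - p(23) + p(18) + p(15) - p(8) - p(4) = 4565 + 3718 - 1958 - 1255 + 385 + 176 - 22 - 5 = 5604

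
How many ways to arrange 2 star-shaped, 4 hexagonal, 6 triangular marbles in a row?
12! / (2! × 4! × 6!) = 13860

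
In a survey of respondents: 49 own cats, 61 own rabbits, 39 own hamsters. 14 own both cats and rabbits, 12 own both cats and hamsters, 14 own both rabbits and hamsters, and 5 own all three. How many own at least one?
|A∪B∪C| = 49+61+39-14-12-14+5 = 114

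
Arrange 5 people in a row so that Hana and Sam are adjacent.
Treat as block: (5-1)! × 2! = 24 × 2 = 48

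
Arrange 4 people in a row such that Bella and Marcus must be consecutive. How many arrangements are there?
Treat the 2 as one block: (4-2+1)! × 2! = 6 × 2 = 12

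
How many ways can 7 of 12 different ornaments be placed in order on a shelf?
P(12,7) = 12!/(12-7)! = 3991680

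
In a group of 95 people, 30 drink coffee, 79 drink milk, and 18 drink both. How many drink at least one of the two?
|A∪B| = |A| + |B| - |A∩B| = 30 + 79 - 18 = 91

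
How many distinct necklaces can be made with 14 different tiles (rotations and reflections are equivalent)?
(14-1)!/2 = 6227020800/2 = 3113510400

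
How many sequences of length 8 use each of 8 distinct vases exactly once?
8! = 40320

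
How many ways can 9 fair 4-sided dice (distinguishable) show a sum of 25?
Coefficient of x^25 in (x + x² + ... + x^4)^9. By inclusion-exclusion on dice exceeding 4: Σ_j (-1)^j C(9,j)·C(25-1-4j, 8) = C(9,0)·C(24,8) - C(9,1)·C(20,8) + C(9,2)·C(16,8) - C(9,3)·C(12,8) + C(9,4)·C(8,8) = 1·735471 - 9·125970 + 36·12870 - 84·495 + 126·1 = 23607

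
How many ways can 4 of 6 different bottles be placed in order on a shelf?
P(6,4) = 6!/(6-4)! = 360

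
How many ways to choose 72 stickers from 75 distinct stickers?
C(75,72) = 75!/(72!×3!) = 67525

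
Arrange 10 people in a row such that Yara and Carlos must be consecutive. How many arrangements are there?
Treat the 2 as one block: (10-2+1)! × 2! = 362880 × 2 = 725760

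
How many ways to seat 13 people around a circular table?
Circular: fix one position, arrange the rest. (13-1)! = 479001600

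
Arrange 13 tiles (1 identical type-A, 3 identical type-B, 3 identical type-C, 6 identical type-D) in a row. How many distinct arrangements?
13! / (1! × 3! × 3! × 6!) = 240240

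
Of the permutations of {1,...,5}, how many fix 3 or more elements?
Exactly j fixed points: C(5,j)·!(5-j); sum over j ≥ 3 (derangement numbers via !m = (m-1)·(!(m-1) + !(m-2)): !0..!2 = 1, 0, 1). Σ_{j=3}^{5} C(5,j)·!(5-j) = C(5,3)·!2 + C(5,4)·!1 + C(5,5)·!0 = 10·1 + 5·0 + 1·1 = 11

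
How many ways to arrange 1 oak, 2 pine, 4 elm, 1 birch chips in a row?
8! / (1! × 2! × 4! × 1!) = 840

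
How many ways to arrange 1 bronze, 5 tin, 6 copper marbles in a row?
12! / (1! × 5! × 6!) = 5544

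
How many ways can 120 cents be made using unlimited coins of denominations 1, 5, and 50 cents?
Coefficient of x^120 in 1/(1-x^1) · 1/(1-x^5) · 1/(1-x^50). Case on j = number of 50-cent coins (j = 0..2); remainder r = 120 - 50j is made from {1,5} in ⌊r/5⌋+1 ways. r = 120, 70, 20 → 25 + 15 + 5 = 45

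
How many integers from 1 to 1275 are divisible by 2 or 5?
⌊1275/2⌋ + ⌊1275/5⌋ - ⌊1275/10⌋ = 637 + 255 - 127 = 765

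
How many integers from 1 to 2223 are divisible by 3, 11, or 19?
⌊2223/3⌋+⌊2223/11⌋+⌊2223/19⌋ - ⌊2223/33⌋-⌊2223/57⌋-⌊2223/209⌋ + ⌊2223/627⌋ = 741+202+117 - 67-39-10 + 3 = 947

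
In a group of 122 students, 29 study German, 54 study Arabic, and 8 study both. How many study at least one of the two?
|A∪B| = |A| + |B| - |A∩B| = 29 + 54 - 8 = 75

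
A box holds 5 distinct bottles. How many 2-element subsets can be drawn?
C(5,2) = 5!/(2!×3!) = 10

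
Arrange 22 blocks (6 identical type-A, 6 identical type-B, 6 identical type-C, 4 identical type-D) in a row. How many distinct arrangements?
22! / (6! × 6! × 6! × 4!) = 125475189840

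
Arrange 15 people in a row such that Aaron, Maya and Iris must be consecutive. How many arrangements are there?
Treat the 3 as one block: (15-3+1)! × 3! = 6227020800 × 6 = 37362124800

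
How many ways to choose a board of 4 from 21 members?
C(21,4) = 21!/(4!×17!) = 5985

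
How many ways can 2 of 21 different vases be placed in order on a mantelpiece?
P(21,2) = 21!/(21-2)! = 420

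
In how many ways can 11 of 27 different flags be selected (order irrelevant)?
C(27,11) = 27!/(11!×16!) = 13037895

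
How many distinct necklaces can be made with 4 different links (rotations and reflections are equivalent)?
(4-1)!/2 = 6/2 = 3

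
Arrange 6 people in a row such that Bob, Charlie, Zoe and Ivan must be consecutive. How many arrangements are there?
Treat the 4 as one block: (6-4+1)! × 4! = 6 × 24 = 144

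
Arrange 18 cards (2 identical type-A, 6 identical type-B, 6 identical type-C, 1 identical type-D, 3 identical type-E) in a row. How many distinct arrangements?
18! / (2! × 6! × 6! × 1! × 3!) = 1029188160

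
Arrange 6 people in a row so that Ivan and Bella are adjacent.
Treat as block: (6-1)! × 2! = 120 × 2 = 240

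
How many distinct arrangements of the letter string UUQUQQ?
6! / (3! × 3!) = 20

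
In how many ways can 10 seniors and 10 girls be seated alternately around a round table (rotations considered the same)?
Fix one of the seniors: (10-1)! ways for the remaining seniors, × 10! ways for the girls = 362880 × 3628800 = 1316818944000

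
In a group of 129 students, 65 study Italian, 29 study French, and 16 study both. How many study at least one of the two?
|A∪B| = |A| + |B| - |A∩B| = 65 + 29 - 16 = 78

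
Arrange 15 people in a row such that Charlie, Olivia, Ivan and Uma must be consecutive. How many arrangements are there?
Treat the 4 as one block: (15-4+1)! × 4! = 479001600 × 24 = 11496038400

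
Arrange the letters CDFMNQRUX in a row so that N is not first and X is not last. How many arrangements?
By inclusion-exclusion: 9! - 2×(9-1)! + (9-2)! = 362880 - 80640 + 5040 = 287280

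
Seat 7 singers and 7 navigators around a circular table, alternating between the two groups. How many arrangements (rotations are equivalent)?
Fix one of the singers: (7-1)! ways for the remaining singers, × 7! ways for the navigators = 720 × 5040 = 3628800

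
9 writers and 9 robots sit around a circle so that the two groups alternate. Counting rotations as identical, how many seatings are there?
Fix one of the writers: (9-1)! ways for the remaining writers, × 9! ways for the robots = 40320 × 362880 = 14631321600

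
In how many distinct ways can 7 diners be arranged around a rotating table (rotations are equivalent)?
Circular: fix one position, arrange the rest. (7-1)! = 720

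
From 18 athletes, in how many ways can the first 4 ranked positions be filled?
P(18,4) = 18!/(18-4)! = 73440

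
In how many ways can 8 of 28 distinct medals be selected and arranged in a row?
P(28,8) = 28!/(28-8)! = 125318793600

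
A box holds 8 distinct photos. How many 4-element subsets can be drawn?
C(8,4) = 8!/(4!×4!) = 70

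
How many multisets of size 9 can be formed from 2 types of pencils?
C(9+2-1, 2-1) = C(10, 1) = 10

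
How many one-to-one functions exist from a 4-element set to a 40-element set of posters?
P(40,4) = 40!/(40-4)! = 2193360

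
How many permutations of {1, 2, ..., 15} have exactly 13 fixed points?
Choose the 13 fixed points C(15,13) = 105, derange the rest: !2 = Σ_{j=0}^{2} (-1)^j·2!/j! = 2 - 2 + 1 = 1. Product = 105 × 1 = 105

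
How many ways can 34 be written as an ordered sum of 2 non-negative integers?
C(34+2-1, 2-1) = C(35, 1) = 35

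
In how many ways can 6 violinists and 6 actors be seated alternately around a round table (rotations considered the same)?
Fix one of the violinists: (6-1)! ways for the remaining violinists, × 6! ways for the actors = 120 × 720 = 86400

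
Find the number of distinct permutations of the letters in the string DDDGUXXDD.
9! / (1! × 2! × 1! × 5!) = 1512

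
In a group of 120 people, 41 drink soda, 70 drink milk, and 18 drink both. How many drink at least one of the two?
|A∪B| = |A| + |B| - |A∩B| = 41 + 70 - 18 = 93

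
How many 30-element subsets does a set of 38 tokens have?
C(38,30) = 38!/(30!×8!) = 48903492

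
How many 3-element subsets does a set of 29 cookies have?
C(29,3) = 29!/(3!×26!) = 3654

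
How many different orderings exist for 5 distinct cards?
5! = 120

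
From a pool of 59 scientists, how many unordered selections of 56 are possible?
C(59,56) = 59!/(56!×3!) = 32509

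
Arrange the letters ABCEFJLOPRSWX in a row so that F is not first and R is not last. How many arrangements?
By inclusion-exclusion: 13! - 2×(13-1)! + (13-2)! = 6227020800 - 958003200 + 39916800 = 5308934400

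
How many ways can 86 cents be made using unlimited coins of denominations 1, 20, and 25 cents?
Coefficient of x^86 in 1/(1-x^1) · 1/(1-x^20) · 1/(1-x^25). Case on j = number of 25-cent coins (j = 0..3); remainder r = 86 - 25j is made from {1,20} in ⌊r/20⌋+1 ways. r = 86, 61, 36, 11 → 5 + 4 + 2 + 1 = 12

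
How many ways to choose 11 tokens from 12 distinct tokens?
C(12,11) = 12!/(11!×1!) = 12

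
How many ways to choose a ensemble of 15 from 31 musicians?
C(31,15) = 31!/(15!×16!) = 300540195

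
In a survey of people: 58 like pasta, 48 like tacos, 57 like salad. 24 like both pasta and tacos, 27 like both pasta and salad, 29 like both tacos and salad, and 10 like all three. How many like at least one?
|A∪B∪C| = 58+48+57-24-27-29+10 = 93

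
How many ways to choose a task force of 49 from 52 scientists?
C(52,49) = 52!/(49!×3!) = 22100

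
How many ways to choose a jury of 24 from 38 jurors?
C(38,24) = 38!/(24!×14!) = 9669554100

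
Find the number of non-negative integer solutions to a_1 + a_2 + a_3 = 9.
C(9+3-1, 3-1) = C(11, 2) = 55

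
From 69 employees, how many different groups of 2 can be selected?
C(69,2) = 69!/(2!×67!) = 2346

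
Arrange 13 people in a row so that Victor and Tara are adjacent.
Treat as block: (13-1)! × 2! = 479001600 × 2 = 958003200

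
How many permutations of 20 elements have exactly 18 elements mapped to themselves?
Choose the 18 fixed points C(20,18) = 190, derange the rest: !2 = Σ_{j=0}^{2} (-1)^j·2!/j! = 2 - 2 + 1 = 1. Product = 190 × 1 = 190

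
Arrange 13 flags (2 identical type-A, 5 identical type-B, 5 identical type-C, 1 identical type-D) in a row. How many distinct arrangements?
13! / (2! × 5! × 5! × 1!) = 216216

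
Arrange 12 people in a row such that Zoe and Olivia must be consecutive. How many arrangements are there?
Treat the 2 as one block: (12-2+1)! × 2! = 39916800 × 2 = 79833600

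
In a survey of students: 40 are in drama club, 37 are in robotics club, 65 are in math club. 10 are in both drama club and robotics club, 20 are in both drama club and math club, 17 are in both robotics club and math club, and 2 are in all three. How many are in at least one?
|A∪B∪C| = 40+37+65-10-20-17+2 = 97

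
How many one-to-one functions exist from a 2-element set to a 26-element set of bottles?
P(26,2) = 26!/(26-2)! = 650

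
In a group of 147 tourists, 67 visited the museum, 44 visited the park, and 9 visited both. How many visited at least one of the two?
|A∪B| = |A| + |B| - |A∩B| = 67 + 44 - 9 = 102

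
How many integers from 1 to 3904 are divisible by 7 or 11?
⌊3904/7⌋ + ⌊3904/11⌋ - ⌊3904/77⌋ = 557 + 354 - 50 = 861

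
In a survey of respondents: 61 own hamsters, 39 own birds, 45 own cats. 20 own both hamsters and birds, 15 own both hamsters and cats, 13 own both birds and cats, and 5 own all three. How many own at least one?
|A∪B∪C| = 61+39+45-20-15-13+5 = 102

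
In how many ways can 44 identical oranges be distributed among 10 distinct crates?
C(44+10-1, 10-1) = C(53, 9) = 4431613550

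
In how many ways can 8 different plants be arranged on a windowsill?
8! = 40320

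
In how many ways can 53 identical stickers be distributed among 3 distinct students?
C(53+3-1, 3-1) = C(55, 2) = 1485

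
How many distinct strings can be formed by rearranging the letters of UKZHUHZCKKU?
11! / (3! × 2! × 3! × 2! × 1!) = 277200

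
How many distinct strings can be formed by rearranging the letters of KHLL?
4! / (1! × 2! × 1!) = 12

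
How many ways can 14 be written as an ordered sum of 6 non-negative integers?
C(14+6-1, 6-1) = C(19, 5) = 11628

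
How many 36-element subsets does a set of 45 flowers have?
C(45,36) = 45!/(36!×9!) = 886163135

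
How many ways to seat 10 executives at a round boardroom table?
Circular: fix one position, arrange the rest. (10-1)! = 362880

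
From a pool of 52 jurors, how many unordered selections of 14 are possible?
C(52,14) = 52!/(14!×38!) = 1768966344600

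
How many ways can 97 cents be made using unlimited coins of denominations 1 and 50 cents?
Coefficient of x^97 in 1/(1-x^1) · 1/(1-x^50). Use j coins of 50 for j = 0..⌊97/50⌋ = 1, the rest in 1s: 1 + 1 = 2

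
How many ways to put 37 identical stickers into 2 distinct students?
C(37+2-1, 2-1) = C(38, 1) = 38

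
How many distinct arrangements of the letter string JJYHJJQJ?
8! / (1! × 5! × 1! × 1!) = 336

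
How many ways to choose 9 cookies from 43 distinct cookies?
C(43,9) = 43!/(9!×34!) = 563921995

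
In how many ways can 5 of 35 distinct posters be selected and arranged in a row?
P(35,5) = 35!/(35-5)! = 38955840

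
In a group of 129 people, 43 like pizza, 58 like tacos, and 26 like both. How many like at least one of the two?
|A∪B| = |A| + |B| - |A∩B| = 43 + 58 - 26 = 75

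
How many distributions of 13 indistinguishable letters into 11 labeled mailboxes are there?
C(13+11-1, 11-1) = C(23, 10) = 1144066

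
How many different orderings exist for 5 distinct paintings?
5! = 120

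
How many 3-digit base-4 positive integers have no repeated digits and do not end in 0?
Last digit: 3 nonzero choices. First digit: 2 (nonzero, ≠last). Middle 1: P(2,1) = 2. Total = 12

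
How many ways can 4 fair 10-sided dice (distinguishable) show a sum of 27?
Coefficient of x^27 in (x + x² + ... + x^10)^4. By inclusion-exclusion on dice exceeding 10: Σ_j (-1)^j C(4,j)·C(27-1-10j, 3) = C(4,0)·C(26,3) - C(4,1)·C(16,3) + C(4,2)·C(6,3) = 1·2600 - 4·560 + 6·20 = 480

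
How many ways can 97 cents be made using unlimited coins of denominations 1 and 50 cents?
Coefficient of x^97 in 1/(1-x^1) · 1/(1-x^50). Use j coins of 50 for j = 0..⌊97/50⌋ = 1, the rest in 1s: 1 + 1 = 2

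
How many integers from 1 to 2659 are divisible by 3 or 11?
⌊2659/3⌋ + ⌊2659/11⌋ - ⌊2659/33⌋ = 886 + 241 - 80 = 1047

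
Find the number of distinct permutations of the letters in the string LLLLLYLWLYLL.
12! / (9! × 2! × 1!) = 660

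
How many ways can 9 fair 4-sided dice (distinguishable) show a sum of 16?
Coefficient of x^16 in (x + x² + ... + x^4)^9. By inclusion-exclusion on dice exceeding 4: Σ_j (-1)^j C(9,j)·C(16-1-4j, 8) = C(9,0)·C(15,8) - C(9,1)·C(11,8) = 1·6435 - 9·165 = 4950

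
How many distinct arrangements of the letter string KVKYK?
5! / (3! × 1! × 1!) = 20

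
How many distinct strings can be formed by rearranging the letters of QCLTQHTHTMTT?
12! / (1! × 1! × 1! × 2! × 2! × 5!) = 997920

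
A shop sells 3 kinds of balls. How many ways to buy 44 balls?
C(44+3-1, 3-1) = C(46, 2) = 1035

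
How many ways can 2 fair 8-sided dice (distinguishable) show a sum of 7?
Coefficient of x^7 in (x + x² + ... + x^8)^2. By inclusion-exclusion on dice exceeding 8: Σ_j (-1)^j C(2,j)·C(7-1-8j, 1) = C(2,0)·C(6,1) = 1·6 = 6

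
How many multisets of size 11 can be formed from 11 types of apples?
C(11+11-1, 11-1) = C(21, 10) = 352716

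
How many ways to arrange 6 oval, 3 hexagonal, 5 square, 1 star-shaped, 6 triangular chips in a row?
21! / (6! × 3! × 5! × 1! × 6!) = 136882025280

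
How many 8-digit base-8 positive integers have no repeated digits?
First digit: 7 choices (nonzero). Then descending: 7 × 7 × 6 × 5 × 4 × 3 × 2 × 1 = 35280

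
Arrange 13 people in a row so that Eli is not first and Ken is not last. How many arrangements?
By inclusion-exclusion: 13! - 2×(13-1)! + (13-2)! = 6227020800 - 958003200 + 39916800 = 5308934400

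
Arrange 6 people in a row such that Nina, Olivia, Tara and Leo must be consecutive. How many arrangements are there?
Treat the 4 as one block: (6-4+1)! × 4! = 6 × 24 = 144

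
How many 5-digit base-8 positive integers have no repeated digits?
First digit: 7 choices (nonzero). Then descending: 7 × 7 × 6 × 5 × 4 = 5880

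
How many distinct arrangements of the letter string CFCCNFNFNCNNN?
13! / (4! × 6! × 3!) = 60060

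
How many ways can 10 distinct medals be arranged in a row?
10! = 3628800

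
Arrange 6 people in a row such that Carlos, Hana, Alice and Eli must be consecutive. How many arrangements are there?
Treat the 4 as one block: (6-4+1)! × 4! = 6 × 24 = 144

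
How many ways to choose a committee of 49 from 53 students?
C(53,49) = 53!/(49!×4!) = 292825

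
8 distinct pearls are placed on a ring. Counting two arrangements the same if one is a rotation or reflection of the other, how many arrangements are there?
(8-1)!/2 = 5040/2 = 2520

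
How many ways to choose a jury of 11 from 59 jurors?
C(59,11) = 59!/(11!×48!) = 279871768995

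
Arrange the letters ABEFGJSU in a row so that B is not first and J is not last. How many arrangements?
By inclusion-exclusion: 8! - 2×(8-1)! + (8-2)! = 40320 - 10080 + 720 = 30960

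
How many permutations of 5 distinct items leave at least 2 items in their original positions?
Exactly j fixed points: C(5,j)·!(5-j); sum over j ≥ 2 (derangement numbers via !m = (m-1)·(!(m-1) + !(m-2)): !0..!3 = 1, 0, 1, 2). Σ_{j=2}^{5} C(5,j)·!(5-j) = C(5,2)·!3 + C(5,3)·!2 + C(5,4)·!1 + C(5,5)·!0 = 10·2 + 10·1 + 5·0 + 1·1 = 31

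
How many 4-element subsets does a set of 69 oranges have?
C(69,4) = 69!/(4!×65!) = 864501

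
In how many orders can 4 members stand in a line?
4! = 24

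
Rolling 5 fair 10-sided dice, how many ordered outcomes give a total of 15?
Coefficient of x^15 in (x + x² + ... + x^10)^5. By inclusion-exclusion on dice exceeding 10: Σ_j (-1)^j C(5,j)·C(15-1-10j, 4) = C(5,0)·C(14,4) - C(5,1)·C(4,4) = 1·1001 - 5·1 = 996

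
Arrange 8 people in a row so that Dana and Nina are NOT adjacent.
Total - adjacent = 8! - (8-1)!×2 = 40320 - 10080 = 30240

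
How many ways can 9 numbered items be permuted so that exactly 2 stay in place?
Choose the 2 fixed points C(9,2) = 36, derange the rest: !7 = Σ_{j=0}^{7} (-1)^j·7!/j! = 5040 - 5040 + 2520 - 840 + 210 - 42 + 7 - 1 = 1854. Product = 36 × 1854 = 66744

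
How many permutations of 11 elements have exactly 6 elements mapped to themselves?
Choose the 6 fixed points C(11,6) = 462, derange the rest: !5 = Σ_{j=0}^{5} (-1)^j·5!/j! = 120 - 120 + 60 - 20 + 5 - 1 = 44. Product = 462 × 44 = 20328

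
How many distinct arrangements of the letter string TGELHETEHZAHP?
13! / (3! × 1! × 1! × 2! × 1! × 1! × 3! × 1!) = 86486400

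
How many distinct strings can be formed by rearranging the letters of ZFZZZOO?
7! / (1! × 4! × 2!) = 105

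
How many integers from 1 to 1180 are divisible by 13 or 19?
⌊1180/13⌋ + ⌊1180/19⌋ - ⌊1180/247⌋ = 90 + 62 - 4 = 148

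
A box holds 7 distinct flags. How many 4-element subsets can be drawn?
C(7,4) = 7!/(4!×3!) = 35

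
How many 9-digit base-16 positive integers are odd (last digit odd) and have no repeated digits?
Last∈{1,3,5,7,9,11,13,15}. Last=0: 0. Last nonzero: 8×14×P(14,7) = 1937295360. Total = 1937295360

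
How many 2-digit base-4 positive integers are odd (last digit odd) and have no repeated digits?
Last∈{1,3}. Last=0: 0. Last nonzero: 2×2×P(2,0) = 4. Total = 4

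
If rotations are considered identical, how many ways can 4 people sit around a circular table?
Circular: fix one position, arrange the rest. (4-1)! = 6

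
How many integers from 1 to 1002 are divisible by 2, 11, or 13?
⌊1002/2⌋+⌊1002/11⌋+⌊1002/13⌋ - ⌊1002/22⌋-⌊1002/26⌋-⌊1002/143⌋ + ⌊1002/286⌋ = 501+91+77 - 45-38-7 + 3 = 582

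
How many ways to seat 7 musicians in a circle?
Circular: fix one position, arrange the rest. (7-1)! = 720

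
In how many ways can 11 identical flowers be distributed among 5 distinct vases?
C(11+5-1, 5-1) = C(15, 4) = 1365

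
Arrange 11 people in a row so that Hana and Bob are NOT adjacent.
Total - adjacent = 11! - (11-1)!×2 = 39916800 - 7257600 = 32659200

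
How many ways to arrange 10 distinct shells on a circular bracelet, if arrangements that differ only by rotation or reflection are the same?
(10-1)!/2 = 362880/2 = 181440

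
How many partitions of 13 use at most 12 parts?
By conjugation, equals partitions of 13 into parts ≤ 12. Let r_j(i) = number of partitions of i into parts ≤ j, for i = 0..13. r_1(i) = 1 for all i; r_j(i) = r_{j-1}(i) + r_j(i-j). Rows j = 2..12: ≤2: 1 1 2 2 3 3 4 4 5 5 6 6 7 7; ≤3: 1 1 2 3 4 5 7 8 10 12 14 16 19 21; ≤4: 1 1 2 3 5 6 9 11 15 18 23 27 34 39; ≤5: 1 1 2 3 5 7 10 13 18 23 30 37 47 57; ≤6: 1 1 2 3 5 7 11 14 20 26 35 44 58 71; ≤7: 1 1 2 3 5 7 11 15 21 28 38 49 65 82; ≤8: 1 1 2 3 5 7 11 15 22 29 40 52 70 89; ≤9: 1 1 2 3 5 7 11 15 22 30 41 54 73 94; ≤10: 1 1 2 3 5 7 11 15 22 30 42 55 75 97; ≤11: 1 1 2 3 5 7 11 15 22 30 42 56 76 99; ≤12: 1 1 2 3 5 7 11 15 22 30 42 56 77 100. r_12(13) = 100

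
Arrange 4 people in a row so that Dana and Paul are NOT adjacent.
Total - adjacent = 4! - (4-1)!×2 = 24 - 12 = 12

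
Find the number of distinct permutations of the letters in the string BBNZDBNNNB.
10! / (4! × 1! × 1! × 4!) = 6300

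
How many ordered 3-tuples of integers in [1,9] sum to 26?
Coefficient of x^26 in (x + x² + ... + x^9)^3. By inclusion-exclusion on dice exceeding 9: Σ_j (-1)^j C(3,j)·C(26-1-9j, 2) = C(3,0)·C(25,2) - C(3,1)·C(16,2) + C(3,2)·C(7,2) = 1·300 - 3·120 + 3·21 = 3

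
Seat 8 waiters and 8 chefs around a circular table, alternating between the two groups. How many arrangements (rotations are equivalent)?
Fix one of the waiters: (8-1)! ways for the remaining waiters, × 8! ways for the chefs = 5040 × 40320 = 203212800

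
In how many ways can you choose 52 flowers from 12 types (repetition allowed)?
C(52+12-1, 12-1) = C(63, 11) = 615790256823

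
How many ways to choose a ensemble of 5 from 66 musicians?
C(66,5) = 66!/(5!×61!) = 8936928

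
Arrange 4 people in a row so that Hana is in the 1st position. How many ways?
Fix one position: (4-1)! = 6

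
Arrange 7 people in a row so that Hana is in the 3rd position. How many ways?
Fix one position: (7-1)! = 720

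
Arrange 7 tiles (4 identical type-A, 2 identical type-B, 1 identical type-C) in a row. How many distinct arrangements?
7! / (4! × 2! × 1!) = 105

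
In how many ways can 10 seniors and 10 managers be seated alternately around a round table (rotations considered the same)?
Fix one of the seniors: (10-1)! ways for the remaining seniors, × 10! ways for the managers = 362880 × 3628800 = 1316818944000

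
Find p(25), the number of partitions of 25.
Pentagonal recurrence p(n) = p(n-1) + p(n-2) - p(n-5) - p(n-7) + p(n-12) + p(n-15) - ... gives p(0..24) = 1, 1, 2, 3, 5, 7, 11, 15, 22, 30, 42, 56, 77, 101, 135, 176, 231, 297, 385, 490, 627, 792, 1002, 1255, 1575. p(25) = p(24) + p(23) - p(20) - p(18) + p(13) + p(10) - p(3) = 1575 + 1255 - 627 - 385 + 101 + 42 - 3 = 1958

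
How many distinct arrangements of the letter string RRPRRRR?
7! / (1! × 6!) = 7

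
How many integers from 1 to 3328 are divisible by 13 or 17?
⌊3328/13⌋ + ⌊3328/17⌋ - ⌊3328/221⌋ = 256 + 195 - 15 = 436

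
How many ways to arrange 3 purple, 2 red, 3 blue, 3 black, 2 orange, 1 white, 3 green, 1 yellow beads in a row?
18! / (3! × 2! × 3! × 3! × 2! × 1! × 3! × 1!) = 1235025792000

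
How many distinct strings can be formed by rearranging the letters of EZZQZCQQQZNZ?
12! / (1! × 5! × 1! × 1! × 4!) = 166320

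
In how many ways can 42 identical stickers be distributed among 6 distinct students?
C(42+6-1, 6-1) = C(47, 5) = 1533939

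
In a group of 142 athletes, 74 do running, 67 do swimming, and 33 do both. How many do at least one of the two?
|A∪B| = |A| + |B| - |A∩B| = 74 + 67 - 33 = 108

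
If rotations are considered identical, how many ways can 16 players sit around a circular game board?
Circular: fix one position, arrange the rest. (16-1)! = 1307674368000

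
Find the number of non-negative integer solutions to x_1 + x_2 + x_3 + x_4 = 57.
C(57+4-1, 4-1) = C(60, 3) = 34220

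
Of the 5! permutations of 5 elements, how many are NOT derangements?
Complement of the derangements. !5 = Σ_{j=0}^{5} (-1)^j·5!/j! = 120 - 120 + 60 - 20 + 5 - 1 = 44. 5! - !5 = 120 - 44 = 76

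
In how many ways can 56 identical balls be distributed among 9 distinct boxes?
C(56+9-1, 9-1) = C(64, 8) = 4426165368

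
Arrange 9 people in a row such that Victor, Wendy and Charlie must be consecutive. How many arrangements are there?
Treat the 3 as one block: (9-3+1)! × 3! = 5040 × 6 = 30240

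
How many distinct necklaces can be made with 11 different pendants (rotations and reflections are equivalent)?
(11-1)!/2 = 3628800/2 = 1814400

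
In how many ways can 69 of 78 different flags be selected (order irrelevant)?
C(78,69) = 78!/(69!×9!) = 182364632450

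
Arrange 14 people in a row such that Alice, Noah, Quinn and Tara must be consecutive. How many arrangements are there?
Treat the 4 as one block: (14-4+1)! × 4! = 39916800 × 24 = 958003200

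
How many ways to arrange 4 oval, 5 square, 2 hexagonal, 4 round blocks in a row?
15! / (4! × 5! × 2! × 4!) = 9459450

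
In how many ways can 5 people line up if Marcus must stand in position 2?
Fix one position: (5-1)! = 24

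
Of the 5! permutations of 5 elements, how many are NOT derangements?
Complement of the derangements. !5 = Σ_{j=0}^{5} (-1)^j·5!/j! = 120 - 120 + 60 - 20 + 5 - 1 = 44. 5! - !5 = 120 - 44 = 76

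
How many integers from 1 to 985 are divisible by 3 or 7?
⌊985/3⌋ + ⌊985/7⌋ - ⌊985/21⌋ = 328 + 140 - 46 = 422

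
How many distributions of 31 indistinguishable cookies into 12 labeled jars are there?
C(31+12-1, 12-1) = C(42, 11) = 4280561376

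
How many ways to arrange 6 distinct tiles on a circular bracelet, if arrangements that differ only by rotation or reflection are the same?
(6-1)!/2 = 120/2 = 60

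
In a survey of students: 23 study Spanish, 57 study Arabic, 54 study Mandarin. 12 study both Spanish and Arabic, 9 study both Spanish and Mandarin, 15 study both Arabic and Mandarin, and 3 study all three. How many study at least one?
|A∪B∪C| = 23+57+54-12-9-15+3 = 101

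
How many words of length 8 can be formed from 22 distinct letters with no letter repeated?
P(22,8) = 22!/(22-8)! = 12893126400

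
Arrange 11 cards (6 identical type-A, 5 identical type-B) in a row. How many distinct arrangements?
11! / (6! × 5!) = 462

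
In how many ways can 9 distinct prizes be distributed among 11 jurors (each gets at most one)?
P(11,9) = 11!/(11-9)! = 19958400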